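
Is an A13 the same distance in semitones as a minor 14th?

Yes

An augmented thirteenth = 22 semitones = a minor fourteenth; enharmonically equal.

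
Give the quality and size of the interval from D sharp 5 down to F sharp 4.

Descending from D#5 to F#4 is the same interval as ascending F#4 to D#5.
F to D spans six letter names (F-G-A-B-C-D) — that makes it a sixth of some quality.
F#4 to D#5 is 9 semitones, matching the major sixth exactly, so the quality is major.

M6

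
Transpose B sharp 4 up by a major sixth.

The sixth takes the letter from B up to G.
Moving 9 semitones up from B#4 (the size of a major sixth) reaches G##5.

G double-sharp 5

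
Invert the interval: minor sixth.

M3

The rule of nine gives the new number: 9 − 6 = 3, so a sixth becomes a third.
And minor becomes major under inversion, so we get a major third.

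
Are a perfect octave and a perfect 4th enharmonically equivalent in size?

A perfect octave spans 12 semitones; a perfect fourth spans 5 semitones. They differ by 7.

No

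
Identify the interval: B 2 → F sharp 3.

B to F spans five letter names (B-C-D-E-F): a fifth.
Counting semitones, B2→F#3 is 7, which is the perfect fifth.

perfect 5th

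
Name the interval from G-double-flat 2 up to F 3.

G to F spans seven letter names (G-A-B-C-D-E-F): a seventh.
Gbb2 to F3 spans 12 semitones — one semitone wider than the major seventh (11) — giving an augmented seventh.

augmented seventh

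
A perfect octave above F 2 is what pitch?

An octave keeps the letter name F, an octave up from F.
Moving 12 semitones up from F2 (the size of a perfect octave) reaches F3.

F 3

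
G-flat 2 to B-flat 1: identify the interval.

Descending from Gb2 to Bb1 is the same interval as ascending Bb1 to Gb2.
B to G spans six letter names (B-C-D-E-F-G) — that makes it a sixth of some quality.
A major sixth would be 9 semitones, but Bb1 to Gb2 is 8 — one semitone narrower, making it a minor sixth.

m6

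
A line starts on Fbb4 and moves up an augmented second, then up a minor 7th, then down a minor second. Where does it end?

Up an augmented second from Fbb4: Gb4 (3 semitones up).
Up a minor seventh from Gb4: Fb5 (10 semitones up).
Fb5 down a minor second → Eb5 (1 semitone).

Eb5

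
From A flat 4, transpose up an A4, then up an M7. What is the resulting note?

C sharp 6

Ab4 up an augmented fourth → D5 (6 semitones).
D5 up a major seventh → C#6 (11 semitones).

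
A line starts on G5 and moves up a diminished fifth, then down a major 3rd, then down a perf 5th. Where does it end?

Ebb5

Up a diminished fifth from G5: Db6 (6 semitones up).
Down a major third from Db6: Bbb5 (4 semitones down).
A perfect fifth down from Bbb5 is Ebb5.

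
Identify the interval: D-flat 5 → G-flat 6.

perfect eleventh

D to G spans four letter names (D-E-F-G), plus an octave, so the interval is some kind of eleventh.
The perfect eleventh spans 17 semitones, and Db5 to Gb6 is exactly 17 semitones — so this is a perfect eleventh.
(Equivalently, a compound perfect fourth: a perfect fourth plus an octave.)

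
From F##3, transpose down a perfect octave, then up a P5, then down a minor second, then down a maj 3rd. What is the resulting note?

G##2

F##3 down a perfect octave → F##2 (12 semitones).
F##2 up a perfect fifth → C##3 (7 semitones).
C##3 down a minor second → B##2 (1 semitone).
A major third down from B##2 is G##2.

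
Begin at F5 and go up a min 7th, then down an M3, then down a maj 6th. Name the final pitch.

F5 up a minor seventh → Eb6 (10 semitones).
A major third down from Eb6 is Cb6.
Down a major sixth from Cb6: Ebb5 (9 semitones down).

Ebb5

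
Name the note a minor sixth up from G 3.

E-flat 4

Six letter names up from G: E.
A minor sixth spans 8 semitones, so from G3 the target pitch is Eb4.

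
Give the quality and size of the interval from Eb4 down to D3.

minor ninth

Descending from Eb4 to D3 is the same interval as ascending D3 to Eb4.
D to E spans two letter names (D-E), plus an octave: a ninth.
At 13 semitones, D3→Eb4 falls one short of a major ninth: minor.
(Equivalently, a compound minor second: a minor second plus an octave.)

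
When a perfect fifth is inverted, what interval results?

perfect 4th

Interval numbers invert to sum to nine: 5 + 4 = 9, so a fifth inverts to a fourth.
And perfect stays perfect under inversion, so we get a perfect fourth.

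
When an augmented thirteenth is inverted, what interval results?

First reduce the compound augmented thirteenth to its simple form, an augmented sixth.
The rule of nine gives the new number: 9 − 6 = 3, so a sixth becomes a third.
And augmented becomes diminished under inversion, so we get a diminished third.

diminished 3rd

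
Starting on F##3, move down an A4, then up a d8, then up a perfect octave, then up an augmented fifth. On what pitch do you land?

Down an augmented fourth from F##3: C#3 (6 semitones down).
Up a diminished octave from C#3: C4 (11 semitones up).
C4 up a perfect octave → C5 (12 semitones).
An augmented fifth up from C5 is G#5.

G#5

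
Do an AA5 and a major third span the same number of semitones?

9 semitones (doubly augmented fifth) vs 4 semitones (major third): not equal.

No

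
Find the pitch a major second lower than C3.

The second takes the letter from C down to B.
Moving 2 semitones down from C3 (the size of a major second) reaches Bb2.

Bb2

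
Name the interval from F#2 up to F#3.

F to F is the same letter name, plus an octave, so the interval is some kind of octave.
The perfect octave spans 12 semitones, and F#2 to F#3 is exactly 12 semitones — so this is a perfect octave.

P8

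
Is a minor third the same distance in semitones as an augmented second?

Yes

A minor third spans 3 semitones, and an augmented second also spans 3 semitones — they're enharmonic.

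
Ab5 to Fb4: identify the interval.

Descending from Ab5 to Fb4 is the same interval as ascending Fb4 to Ab5.
F to A spans three letter names (F-G-A), plus an octave — that makes it a tenth of some quality.
The major tenth spans 16 semitones, and Fb4 to Ab5 is exactly 16 semitones — so this is a major tenth.
(Equivalently, a compound major third: a major third plus an octave.)

major 10th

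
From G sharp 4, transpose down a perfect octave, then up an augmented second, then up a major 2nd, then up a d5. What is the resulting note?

F double-sharp 4

A perfect octave down from G#4 is G#3.
G#3 up an augmented second → A##3 (3 semitones).
A major second up from A##3 is B##3.
Up a diminished fifth from B##3: F##4 (6 semitones up).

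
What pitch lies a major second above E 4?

The second takes the letter from E up to F.
Moving 2 semitones up from E4 (the size of a major second) reaches F#4.

F sharp 4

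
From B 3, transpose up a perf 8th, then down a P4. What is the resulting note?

B3 up a perfect octave → B4 (12 semitones).
A perfect fourth down from B4 is F#4.

F sharp 4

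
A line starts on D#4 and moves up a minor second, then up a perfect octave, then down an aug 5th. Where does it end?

Up a minor second from D#4: E4 (1 semitone up).
A perfect octave up from E4 is E5.
An augmented fifth down from E5 is Ab4.

Ab4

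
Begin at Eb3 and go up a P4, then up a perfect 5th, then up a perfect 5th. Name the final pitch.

Up a perfect fourth from Eb3: Ab3 (5 semitones up).
Up a perfect fifth from Ab3: Eb4 (7 semitones up).
A perfect fifth up from Eb4 is Bb4.

Bb4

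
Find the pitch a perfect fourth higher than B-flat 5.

E-flat 6

Counting four letter names up from B lands on E.
A perfect fourth is 5 semitones; 5 semitones up from Bb5 gives Eb6.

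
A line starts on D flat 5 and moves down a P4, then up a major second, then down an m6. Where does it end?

Db5 down a perfect fourth → Ab4 (5 semitones).
A major second up from Ab4 is Bb4.
Down a minor sixth from Bb4: D4 (8 semitones down).

D 4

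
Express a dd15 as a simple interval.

Subtracting seven from the interval number removes an octave: 15 − 7 = 8.
So a doubly diminished fifteenth is an octave plus a doubly diminished octave. The quality is unchanged.

doubly diminished octave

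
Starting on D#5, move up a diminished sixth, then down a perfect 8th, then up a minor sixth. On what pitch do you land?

Gb5

Up a diminished sixth from D#5: Bb5 (7 semitones up).
Bb5 down a perfect octave → Bb4 (12 semitones).
Up a minor sixth from Bb4: Gb5 (8 semitones up).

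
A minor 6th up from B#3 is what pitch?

Six letter names up from B: G.
A minor sixth is 8 semitones; 8 semitones up from B#3 gives G#4.

G#4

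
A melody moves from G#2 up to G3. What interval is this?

G to G is the same letter name, plus an octave, so the interval is some kind of octave.
A perfect octave would be 12 semitones; G#2 to G3 is 11, one semitone narrower, so the interval is diminished.

diminished 8th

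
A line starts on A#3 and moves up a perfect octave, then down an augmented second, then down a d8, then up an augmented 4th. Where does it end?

A perfect octave up from A#3 is A#4.
An augmented second down from A#4 is G4.
G4 down a diminished octave → G#3 (11 semitones).
An augmented fourth up from G#3 is C##4.

C##4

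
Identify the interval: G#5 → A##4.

Descending from G#5 to A##4 is the same interval as ascending A##4 to G#5.
A to G spans seven letter names (A-B-C-D-E-F-G) — that makes it a seventh of some quality.
A##4 to G#5 spans 9 semitones — two semitones narrower than the major seventh (11) — giving a diminished seventh.

diminished 7th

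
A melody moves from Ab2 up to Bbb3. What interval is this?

m9

A to B spans two letter names (A-B), plus an octave, so the interval is some kind of ninth.
A major ninth would be 14 semitones, but Ab2 to Bbb3 is 13 — one semitone narrower, making it a minor ninth.
(Equivalently, a compound minor second: a minor second plus an octave.)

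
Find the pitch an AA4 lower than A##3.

E3

Four letter names down from A: E.
A doubly augmented fourth is 7 semitones; 7 semitones down from A##3 gives E3.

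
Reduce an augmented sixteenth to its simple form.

Each octave removed subtracts seven from the number: 16 − 14 = 2.
That makes an augmented sixteenth a compound augmented second — 2 octaves plus an augmented second.

A2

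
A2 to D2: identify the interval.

Descending from A2 to D2 is the same interval as ascending D2 to A2.
D to A spans five letter names (D-E-F-G-A) — that makes it a fifth of some quality.
The perfect fifth spans 7 semitones, and D2 to A2 is exactly 7 semitones — so this is a perfect fifth.

P5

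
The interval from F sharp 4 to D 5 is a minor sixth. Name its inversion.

major 3rd

The rule of nine gives the new number: 9 − 6 = 3, so a sixth becomes a third.
The quality also flips — minor becomes major — giving a major third.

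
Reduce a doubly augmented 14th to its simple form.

Each octave removed subtracts seven from the number: 14 − 7 = 7.
That makes a doubly augmented fourteenth a compound doubly augmented seventh — an octave plus a doubly augmented seventh.

doubly augmented seventh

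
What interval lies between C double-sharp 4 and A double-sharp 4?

C to A spans six letter names (C-D-E-F-G-A) — that makes it a sixth of some quality.
The major sixth spans 9 semitones, and C##4 to A##4 is exactly 9 semitones — so this is a major sixth.

M6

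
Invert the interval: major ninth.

First reduce the compound major ninth to its simple form, a major second.
The rule of nine gives the new number: 9 − 2 = 7, so a second becomes a seventh.
The quality also flips — major becomes minor — giving a minor seventh.

minor 7th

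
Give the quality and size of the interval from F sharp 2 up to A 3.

F to A spans three letter names (F-G-A), plus an octave: a tenth.
A major tenth would be 16 semitones, but F#2 to A3 is 15 — one semitone narrower, making it a minor tenth.
(Equivalently, a compound minor third: a minor third plus an octave.)

m10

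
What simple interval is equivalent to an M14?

Take out an octave (7 from the number): 14 − 7 = 7.
Quality carries through unchanged, so the simple form is a major seventh.

major 7th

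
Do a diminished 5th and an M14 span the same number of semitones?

No

A diminished fifth spans 6 semitones; a major fourteenth spans 23 semitones. They differ by 17.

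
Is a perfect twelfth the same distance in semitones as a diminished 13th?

A perfect twelfth spans 19 semitones, and a diminished thirteenth also spans 19 semitones — they're enharmonic.

Yes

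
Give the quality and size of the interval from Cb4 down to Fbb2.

augmented 12th

Descending from Cb4 to Fbb2 is the same interval as ascending Fbb2 to Cb4.
F to C spans five letter names (F-G-A-B-C), plus an octave: a twelfth.
A perfect twelfth would be 19 semitones; Fbb2 to Cb4 is 20, one semitone wider, so the interval is augmented.
(Equivalently, a compound augmented fifth: an augmented fifth plus an octave.)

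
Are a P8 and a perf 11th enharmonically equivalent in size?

A perfect octave is 12 semitones but a perfect eleventh is 17 semitones — different sizes.

No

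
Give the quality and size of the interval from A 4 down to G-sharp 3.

minor ninth

Descending from A4 to G#3 is the same interval as ascending G#3 to A4.
G to A spans two letter names (G-A), plus an octave, so the interval is some kind of ninth.
At 13 semitones, G#3→A4 falls one short of a major ninth: minor.
(Equivalently, a compound minor second: a minor second plus an octave.)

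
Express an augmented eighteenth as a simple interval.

Subtracting seven from the interval number removes an octave: 18 − 14 = 4.
So an augmented eighteenth is 2 octaves plus an augmented fourth. The quality is unchanged.

augmented fourth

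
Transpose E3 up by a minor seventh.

D4

Counting seven letter names up from E lands on D.
A minor seventh is 10 semitones; 10 semitones up from E3 gives D4.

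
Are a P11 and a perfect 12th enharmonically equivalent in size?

A perfect eleventh spans 17 semitones; a perfect twelfth spans 19 semitones. They differ by 2.

No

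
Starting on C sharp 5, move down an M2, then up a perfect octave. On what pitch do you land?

B 5

C#5 down a major second → B4 (2 semitones).
A perfect octave up from B4 is B5.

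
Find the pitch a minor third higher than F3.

Ab3

Three letter names up from F: A.
Moving 3 semitones up from F3 (the size of a minor third) reaches Ab3.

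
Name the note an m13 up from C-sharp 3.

A 4

Six letters up from C (plus an octave) reaches A.
A minor thirteenth spans 20 semitones, so from C#3 the target pitch is A4.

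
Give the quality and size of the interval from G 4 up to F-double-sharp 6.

G to F spans seven letter names (G-A-B-C-D-E-F), plus an octave: a fourteenth.
A major fourteenth would be 23 semitones; G4 to F##6 is 24, one semitone wider, so the interval is augmented.
(Equivalently, a compound augmented seventh: an augmented seventh plus an octave.)

augmented fourteenth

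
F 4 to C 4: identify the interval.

perfect fourth

Descending from F4 to C4 is the same interval as ascending C4 to F4.
C to F spans four letter names (C-D-E-F): a fourth.
C4 to F4 is 5 semitones, matching the perfect fourth exactly, so the quality is perfect.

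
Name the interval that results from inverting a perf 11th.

perfect fifth

First reduce the compound perfect eleventh to its simple form, a perfect fourth.
Interval numbers invert to sum to nine: 4 + 5 = 9, so a fourth inverts to a fifth.
And perfect stays perfect under inversion, so we get a perfect fifth.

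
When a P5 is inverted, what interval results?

The rule of nine gives the new number: 9 − 5 = 4, so a fifth becomes a fourth.
And perfect stays perfect under inversion, so we get a perfect fourth.

perfect 4th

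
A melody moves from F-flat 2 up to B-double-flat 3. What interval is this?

perfect eleventh

F to B spans four letter names (F-G-A-B), plus an octave: an eleventh.
The perfect eleventh spans 17 semitones, and Fb2 to Bbb3 is exactly 17 semitones — so this is a perfect eleventh.
(Equivalently, a compound perfect fourth: a perfect fourth plus an octave.)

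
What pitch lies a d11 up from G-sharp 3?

C 5

Four letters up from G (plus an octave) reaches C.
A diminished eleventh is 16 semitones; 16 semitones up from G#3 gives C5.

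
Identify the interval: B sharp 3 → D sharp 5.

B to D spans three letter names (B-C-D), plus an octave — that makes it a tenth of some quality.
B#3 to D#5 is 15 semitones, a half step short of the major tenth (16), so this is minor.
(Equivalently, a compound minor third: a minor third plus an octave.)

minor tenth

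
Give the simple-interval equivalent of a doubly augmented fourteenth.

doubly augmented seventh

Subtracting seven from the interval number removes an octave: 14 − 7 = 7.
That makes a doubly augmented fourteenth a compound doubly augmented seventh — an octave plus a doubly augmented seventh.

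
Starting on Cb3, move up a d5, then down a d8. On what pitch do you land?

Gb2

A diminished fifth up from Cb3 is Gbb3.
Down a diminished octave from Gbb3: Gb2 (11 semitones down).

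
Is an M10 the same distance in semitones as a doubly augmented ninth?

Both span 16 semitones: a major tenth and a doubly augmented ninth are the same chromatic distance.

Yes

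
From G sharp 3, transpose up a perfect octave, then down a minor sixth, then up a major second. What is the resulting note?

C double-sharp 4

G#3 up a perfect octave → G#4 (12 semitones).
G#4 down a minor sixth → B#3 (8 semitones).
B#3 up a major second → C##4 (2 semitones).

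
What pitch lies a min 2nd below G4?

F#4

Counting two letter names down from G lands on F.
Moving 1 semitone down from G4 (the size of a minor second) reaches F#4.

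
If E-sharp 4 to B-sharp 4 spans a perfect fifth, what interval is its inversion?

Inverted interval numbers add to nine, so a fifth pairs with a fourth (5 + 4 = 9).
Quality inverts too: perfect stays perfect. That makes the inversion a perfect fourth.

P4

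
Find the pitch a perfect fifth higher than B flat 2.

F 3

Five letter names up from B: F.
A perfect fifth spans 7 semitones, so from Bb2 the target pitch is F3.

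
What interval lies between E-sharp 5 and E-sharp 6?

E to E is the same letter name, plus an octave: an octave.
E#5 to E#6 is 12 semitones, matching the perfect octave exactly, so the quality is perfect.

perfect octave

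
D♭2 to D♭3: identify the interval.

D to D is the same letter name, plus an octave, so the interval is some kind of octave.
Db2 to Db3 is 12 semitones, matching the perfect octave exactly, so the quality is perfect.

perfect 8th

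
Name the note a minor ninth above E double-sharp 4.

F double-sharp 5

Counting two letter names plus an octave up from E lands on F.
A minor ninth spans 13 semitones, so from E##4 the target pitch is F##5.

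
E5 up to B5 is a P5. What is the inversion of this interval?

Inverted interval numbers add to nine, so a fifth pairs with a fourth (5 + 4 = 9).
Quality inverts too: perfect stays perfect. That makes the inversion a perfect fourth.

perfect 4th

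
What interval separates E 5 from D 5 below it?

major second

Descending from E5 to D5 is the same interval as ascending D5 to E5.
D to E spans two letter names (D-E): a second.
D5 to E5 is 2 semitones, matching the major second exactly, so the quality is major.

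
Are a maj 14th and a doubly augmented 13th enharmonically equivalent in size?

A major fourteenth spans 23 semitones, and a doubly augmented thirteenth also spans 23 semitones — they're enharmonic.

Yes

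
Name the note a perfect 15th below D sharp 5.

For a fifteenth the letter name doesn't change: still D, two octaves down.
Moving 24 semitones down from D#5 (the size of a perfect fifteenth) reaches D#3.

D sharp 3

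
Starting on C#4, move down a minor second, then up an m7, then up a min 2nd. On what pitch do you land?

B4

C#4 down a minor second → B#3 (1 semitone).
A minor seventh up from B#3 is A#4.
Up a minor second from A#4: B4 (1 semitone up).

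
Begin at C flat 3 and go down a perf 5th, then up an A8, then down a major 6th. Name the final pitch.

Cb3 down a perfect fifth → Fb2 (7 semitones).
An augmented octave up from Fb2 is F3.
F3 down a major sixth → Ab2 (9 semitones).

A flat 2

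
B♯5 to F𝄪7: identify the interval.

B to F spans five letter names (B-C-D-E-F), plus an octave — that makes it a twelfth of some quality.
Counting semitones, B#5→F##7 is 19, which is the perfect twelfth.
(Equivalently, a compound perfect fifth: a perfect fifth plus an octave.)

perfect 12th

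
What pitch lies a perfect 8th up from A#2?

An octave keeps the letter name A, an octave up from A.
A perfect octave is 12 semitones; 12 semitones up from A#2 gives A#3.

A#3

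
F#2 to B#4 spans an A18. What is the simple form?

Subtracting seven from the interval number removes an octave: 18 − 14 = 4.
So an augmented eighteenth is 2 octaves plus an augmented fourth. The quality is unchanged.

A4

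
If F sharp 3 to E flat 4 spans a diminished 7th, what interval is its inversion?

A2

Interval numbers invert to sum to nine: 7 + 2 = 9, so a seventh inverts to a second.
The quality also flips — diminished becomes augmented — giving an augmented second.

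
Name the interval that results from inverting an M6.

minor third

Inverted interval numbers add to nine, so a sixth pairs with a third (6 + 3 = 9).
The quality also flips — major becomes minor — giving a minor third.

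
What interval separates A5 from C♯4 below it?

m13

Descending from A5 to C#4 is the same interval as ascending C#4 to A5.
C to A spans six letter names (C-D-E-F-G-A), plus an octave — that makes it a thirteenth of some quality.
At 20 semitones, C#4→A5 falls one short of a major thirteenth: minor.
(Equivalently, a compound minor sixth: a minor sixth plus an octave.)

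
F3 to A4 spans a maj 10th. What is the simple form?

major third

Each octave removed subtracts seven from the number: 10 − 7 = 3.
So a major tenth is an octave plus a major third. The quality is unchanged.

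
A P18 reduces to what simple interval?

Each octave removed subtracts seven from the number: 18 − 14 = 4.
That makes a perfect eighteenth a compound perfect fourth — 2 octaves plus a perfect fourth.

perfect fourth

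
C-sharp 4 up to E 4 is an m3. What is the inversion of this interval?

major 6th

Interval numbers invert to sum to nine: 3 + 6 = 9, so a third inverts to a sixth.
The quality also flips — minor becomes major — giving a major sixth.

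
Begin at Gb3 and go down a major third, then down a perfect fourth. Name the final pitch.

Bbb2

Gb3 down a major third → Ebb3 (4 semitones).
A perfect fourth down from Ebb3 is Bbb2.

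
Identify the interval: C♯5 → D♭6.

diminished ninth

C to D spans two letter names (C-D), plus an octave — that makes it a ninth of some quality.
The major ninth is 14 semitones; here we have 12, two semitones narrower: diminished.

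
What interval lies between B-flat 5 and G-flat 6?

m6

B to G spans six letter names (B-C-D-E-F-G), so the interval is some kind of sixth.
Bb5 to Gb6 is 8 semitones, a half step short of the major sixth (9), so this is minor.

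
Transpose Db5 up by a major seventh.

C6

Seven letter names up from D: C.
Moving 11 semitones up from Db5 (the size of a major seventh) reaches C6.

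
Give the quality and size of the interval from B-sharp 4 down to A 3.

Descending from B#4 to A3 is the same interval as ascending A3 to B#4.
A to B spans two letter names (A-B), plus an octave: a ninth.
A major ninth would be 14 semitones; A3 to B#4 is 15, one semitone wider, so the interval is augmented.
(Equivalently, a compound augmented second: an augmented second plus an octave.)

augmented 9th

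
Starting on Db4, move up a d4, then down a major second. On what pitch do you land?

Fbb4

Up a diminished fourth from Db4: Gbb4 (4 semitones up).
Down a major second from Gbb4: Fbb4 (2 semitones down).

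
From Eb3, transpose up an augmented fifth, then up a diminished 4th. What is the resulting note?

Up an augmented fifth from Eb3: B3 (8 semitones up).
Up a diminished fourth from B3: Eb4 (4 semitones up).

Eb4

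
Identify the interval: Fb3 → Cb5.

F to C spans five letter names (F-G-A-B-C), plus an octave, so the interval is some kind of twelfth.
Fb3 to Cb5 is 19 semitones, matching the perfect twelfth exactly, so the quality is perfect.
(Equivalently, a compound perfect fifth: a perfect fifth plus an octave.)

perfect 12th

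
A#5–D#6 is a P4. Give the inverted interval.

The rule of nine gives the new number: 9 − 4 = 5, so a fourth becomes a fifth.
The quality also flips — perfect stays perfect — giving a perfect fifth.

perfect 5th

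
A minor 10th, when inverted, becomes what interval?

M6

First reduce the compound minor tenth to its simple form, a minor third.
The rule of nine gives the new number: 9 − 3 = 6, so a third becomes a sixth.
Quality inverts too: minor becomes major. That makes the inversion a major sixth.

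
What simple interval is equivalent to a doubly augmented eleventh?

doubly augmented fourth

Each octave removed subtracts seven from the number: 11 − 7 = 4.
That makes a doubly augmented eleventh a compound doubly augmented fourth — an octave plus a doubly augmented fourth.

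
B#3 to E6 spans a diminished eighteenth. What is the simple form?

diminished 4th

Each octave removed subtracts seven from the number: 18 − 14 = 4.
So a diminished eighteenth is 2 octaves plus a diminished fourth. The quality is unchanged.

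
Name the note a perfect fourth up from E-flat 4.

Four letter names up from E: A.
Moving 5 semitones up from Eb4 (the size of a perfect fourth) reaches Ab4.

A-flat 4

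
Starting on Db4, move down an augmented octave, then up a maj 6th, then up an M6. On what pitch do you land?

Gb4

An augmented octave down from Db4 is Dbb3.
Dbb3 up a major sixth → Bbb3 (9 semitones).
Up a major sixth from Bbb3: Gb4 (9 semitones up).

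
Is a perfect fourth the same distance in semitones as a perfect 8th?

A perfect fourth is 5 semitones but a perfect octave is 12 semitones — different sizes.

No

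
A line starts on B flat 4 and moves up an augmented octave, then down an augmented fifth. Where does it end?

E flat 5

Bb4 up an augmented octave → B5 (13 semitones).
Down an augmented fifth from B5: Eb5 (8 semitones down).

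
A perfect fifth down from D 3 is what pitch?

The fifth takes the letter from D down to G.
A perfect fifth spans 7 semitones, so from D3 the target pitch is G2.

G 2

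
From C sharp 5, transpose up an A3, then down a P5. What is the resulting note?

A double-sharp 4

Up an augmented third from C#5: E##5 (5 semitones up).
E##5 down a perfect fifth → A##4 (7 semitones).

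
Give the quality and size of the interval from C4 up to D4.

major second

C to D spans two letter names (C-D): a second.
Counting semitones, C4→D4 is 2, which is the major second.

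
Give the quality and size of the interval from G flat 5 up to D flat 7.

perfect 12th

G to D spans five letter names (G-A-B-C-D), plus an octave — that makes it a twelfth of some quality.
Gb5 to Db7 is 19 semitones, matching the perfect twelfth exactly, so the quality is perfect.
(Equivalently, a compound perfect fifth: a perfect fifth plus an octave.)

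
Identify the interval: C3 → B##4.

AA14

C to B spans seven letter names (C-D-E-F-G-A-B), plus an octave — that makes it a fourteenth of some quality.
The major fourteenth is 23 semitones; here we have 25, two semitones wider: doubly augmented.
(Equivalently, a compound doubly augmented seventh: a doubly augmented seventh plus an octave.)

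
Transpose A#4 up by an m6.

F#5

Counting six letter names up from A lands on F.
A minor sixth is 8 semitones; 8 semitones up from A#4 gives F#5.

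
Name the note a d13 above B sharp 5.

Six letters up from B (plus an octave) reaches G.
A diminished thirteenth spans 19 semitones, so from B#5 the target pitch is G7.

G 7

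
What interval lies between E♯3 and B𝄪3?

E to B spans five letter names (E-F-G-A-B), so the interval is some kind of fifth.
A perfect fifth would be 7 semitones; E#3 to B##3 is 8, one semitone wider, so the interval is augmented.

augmented fifth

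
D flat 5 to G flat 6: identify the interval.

D to G spans four letter names (D-E-F-G), plus an octave — that makes it an eleventh of some quality.
Db5 to Gb6 is 17 semitones, matching the perfect eleventh exactly, so the quality is perfect.
(Equivalently, a compound perfect fourth: a perfect fourth plus an octave.)

perfect eleventh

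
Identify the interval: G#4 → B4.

minor third

G to B spans three letter names (G-A-B): a third.
At 3 semitones, G#4→B4 falls one short of a major third: minor.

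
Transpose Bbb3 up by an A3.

Three letter names up from B: D.
An augmented third is 5 semitones; 5 semitones up from Bbb3 gives D4.

D4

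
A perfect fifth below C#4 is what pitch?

F#3

The fifth takes the letter from C down to F.
A perfect fifth is 7 semitones; 7 semitones down from C#4 gives F#3.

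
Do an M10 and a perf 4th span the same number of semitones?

No

A major tenth is 16 semitones but a perfect fourth is 5 semitones — different sizes.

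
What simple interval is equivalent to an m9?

m2

Take out an octave (7 from the number): 9 − 7 = 2.
Quality carries through unchanged, so the simple form is a minor second.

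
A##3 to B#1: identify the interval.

major 14th

Descending from A##3 to B#1 is the same interval as ascending B#1 to A##3.
B to A spans seven letter names (B-C-D-E-F-G-A), plus an octave, so the interval is some kind of fourteenth.
The major fourteenth spans 23 semitones, and B#1 to A##3 is exactly 23 semitones — so this is a major fourteenth.
(Equivalently, a compound major seventh: a major seventh plus an octave.)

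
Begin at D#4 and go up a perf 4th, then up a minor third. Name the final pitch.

D#4 up a perfect fourth → G#4 (5 semitones).
A minor third up from G#4 is B4.

B4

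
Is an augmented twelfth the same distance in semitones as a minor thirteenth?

Both span 20 semitones: an augmented twelfth and a minor thirteenth are the same chromatic distance.

Yes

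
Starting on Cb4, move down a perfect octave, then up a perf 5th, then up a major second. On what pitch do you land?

Ab3

Cb4 down a perfect octave → Cb3 (12 semitones).
A perfect fifth up from Cb3 is Gb3.
A major second up from Gb3 is Ab3.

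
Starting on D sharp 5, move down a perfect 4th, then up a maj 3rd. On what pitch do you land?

A perfect fourth down from D#5 is A#4.
A major third up from A#4 is C##5.

C double-sharp 5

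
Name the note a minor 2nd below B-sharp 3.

The second takes the letter from B down to A.
Moving 1 semitone down from B#3 (the size of a minor second) reaches A##3.

A-double-sharp 3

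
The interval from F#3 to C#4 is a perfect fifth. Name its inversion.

Interval numbers invert to sum to nine: 5 + 4 = 9, so a fifth inverts to a fourth.
The quality also flips — perfect stays perfect — giving a perfect fourth.

perfect fourth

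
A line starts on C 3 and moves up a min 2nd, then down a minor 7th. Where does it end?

C3 up a minor second → Db3 (1 semitone).
Db3 down a minor seventh → Eb2 (10 semitones).

E flat 2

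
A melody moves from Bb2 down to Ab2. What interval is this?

Descending from Bb2 to Ab2 is the same interval as ascending Ab2 to Bb2.
A to B spans two letter names (A-B), so the interval is some kind of second.
Counting semitones, Ab2→Bb2 is 2, which is the major second.

major 2nd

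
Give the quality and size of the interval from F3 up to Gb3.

F to G spans two letter names (F-G): a second.
F3 to Gb3 is 1 semitone, a half step short of the major second (2), so this is minor.

minor 2nd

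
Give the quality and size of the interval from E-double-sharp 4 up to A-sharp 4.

E to A spans four letter names (E-F-G-A) — that makes it a fourth of some quality.
A perfect fourth would be 5 semitones; E##4 to A#4 is 4, one semitone narrower, so the interval is diminished.

diminished 4th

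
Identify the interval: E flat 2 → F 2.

major second

E to F spans two letter names (E-F): a second.
Counting semitones, Eb2→F2 is 2, which is the major second.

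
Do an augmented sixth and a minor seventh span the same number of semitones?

Yes

An augmented sixth spans 10 semitones, and a minor seventh also spans 10 semitones — they're enharmonic.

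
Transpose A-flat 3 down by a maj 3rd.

F-flat 3

The third takes the letter from A down to F.
Moving 4 semitones down from Ab3 (the size of a major third) reaches Fb3.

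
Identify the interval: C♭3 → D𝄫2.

Descending from Cb3 to Dbb2 is the same interval as ascending Dbb2 to Cb3.
D to C spans seven letter names (D-E-F-G-A-B-C): a seventh.
Dbb2 to Cb3 is 11 semitones, matching the major seventh exactly, so the quality is major.

M7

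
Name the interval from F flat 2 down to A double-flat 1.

Descending from Fb2 to Abb1 is the same interval as ascending Abb1 to Fb2.
A to F spans six letter names (A-B-C-D-E-F) — that makes it a sixth of some quality.
Abb1 to Fb2 is 9 semitones, matching the major sixth exactly, so the quality is major.

major 6th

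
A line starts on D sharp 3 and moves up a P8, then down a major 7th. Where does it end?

E 3

Up a perfect octave from D#3: D#4 (12 semitones up).
A major seventh down from D#4 is E3.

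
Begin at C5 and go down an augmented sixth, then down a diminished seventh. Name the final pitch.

F3

Down an augmented sixth from C5: Ebb4 (10 semitones down).
Ebb4 down a diminished seventh → F3 (9 semitones).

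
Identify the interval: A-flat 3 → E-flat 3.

Descending from Ab3 to Eb3 is the same interval as ascending Eb3 to Ab3.
E to A spans four letter names (E-F-G-A), so the interval is some kind of fourth.
Eb3 to Ab3 is 5 semitones, matching the perfect fourth exactly, so the quality is perfect.

perfect fourth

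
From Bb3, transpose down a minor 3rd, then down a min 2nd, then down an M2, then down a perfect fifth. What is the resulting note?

A2

Down a minor third from Bb3: G3 (3 semitones down).
A minor second down from G3 is F#3.
F#3 down a major second → E3 (2 semitones).
E3 down a perfect fifth → A2 (7 semitones).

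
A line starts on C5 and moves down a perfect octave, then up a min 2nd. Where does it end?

Db4

C5 down a perfect octave → C4 (12 semitones).
A minor second up from C4 is Db4.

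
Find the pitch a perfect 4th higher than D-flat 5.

Counting four letter names up from D lands on G.
A perfect fourth is 5 semitones; 5 semitones up from Db5 gives Gb5.

G-flat 5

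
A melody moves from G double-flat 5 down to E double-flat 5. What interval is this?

minor 3rd

Descending from Gbb5 to Ebb5 is the same interval as ascending Ebb5 to Gbb5.
E to G spans three letter names (E-F-G) — that makes it a third of some quality.
A major third would be 4 semitones, but Ebb5 to Gbb5 is 3 — one semitone narrower, making it a minor third.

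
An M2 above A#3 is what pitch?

The second takes the letter from A up to B.
A major second is 2 semitones; 2 semitones up from A#3 gives B#3.

B#3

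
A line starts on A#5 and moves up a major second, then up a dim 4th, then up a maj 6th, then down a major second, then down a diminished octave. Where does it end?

A#5 up a major second → B#5 (2 semitones).
A diminished fourth up from B#5 is E6.
E6 up a major sixth → C#7 (9 semitones).
A major second down from C#7 is B6.
A diminished octave down from B6 is B#5.

B#5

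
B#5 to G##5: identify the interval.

minor third

Descending from B#5 to G##5 is the same interval as ascending G##5 to B#5.
G to B spans three letter names (G-A-B), so the interval is some kind of third.
A major third would be 4 semitones, but G##5 to B#5 is 3 — one semitone narrower, making it a minor third.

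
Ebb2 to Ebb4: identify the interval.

perfect 15th

E to E is the same letter name, plus 2 octaves: a fifteenth.
The perfect fifteenth spans 24 semitones, and Ebb2 to Ebb4 is exactly 24 semitones — so this is a perfect fifteenth.
(Equivalently, a compound perfect octave: a perfect octave plus an octave.)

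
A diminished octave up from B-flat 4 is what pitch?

The letter stays B (same as the start), shifted an octave up.
A diminished octave spans 11 semitones, so from Bb4 the target pitch is Bbb5.

B-double-flat 5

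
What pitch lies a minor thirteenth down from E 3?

Six letters down from E (plus an octave) reaches G.
Moving 20 semitones down from E3 (the size of a minor thirteenth) reaches G#1.

G sharp 1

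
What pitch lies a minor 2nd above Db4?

Ebb4

Counting two letter names up from D lands on E.
Moving 1 semitone up from Db4 (the size of a minor second) reaches Ebb4.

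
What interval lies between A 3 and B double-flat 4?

d9

A to B spans two letter names (A-B), plus an octave: a ninth.
A3 to Bbb4 spans 12 semitones — two semitones narrower than the major ninth (14) — giving a diminished ninth.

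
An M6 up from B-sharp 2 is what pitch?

Counting six letter names up from B lands on G.
A major sixth is 9 semitones; 9 semitones up from B#2 gives G##3.

G-double-sharp 3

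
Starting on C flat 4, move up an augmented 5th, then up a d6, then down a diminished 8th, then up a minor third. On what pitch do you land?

Cb4 up an augmented fifth → G4 (8 semitones).
Up a diminished sixth from G4: Ebb5 (7 semitones up).
Down a diminished octave from Ebb5: Eb4 (11 semitones down).
Up a minor third from Eb4: Gb4 (3 semitones up).

G flat 4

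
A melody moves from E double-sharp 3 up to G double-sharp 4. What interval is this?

minor 10th

E to G spans three letter names (E-F-G), plus an octave, so the interval is some kind of tenth.
At 15 semitones, E##3→G##4 falls one short of a major tenth: minor.
(Equivalently, a compound minor third: a minor third plus an octave.)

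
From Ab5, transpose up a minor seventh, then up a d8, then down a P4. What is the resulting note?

Dbb7

Ab5 up a minor seventh → Gb6 (10 semitones).
Gb6 up a diminished octave → Gbb7 (11 semitones).
Gbb7 down a perfect fourth → Dbb7 (5 semitones).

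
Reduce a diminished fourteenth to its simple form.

Subtracting seven from the interval number removes an octave: 14 − 7 = 7.
So a diminished fourteenth is an octave plus a diminished seventh. The quality is unchanged.

diminished seventh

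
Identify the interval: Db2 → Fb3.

m10

D to F spans three letter names (D-E-F), plus an octave: a tenth.
At 15 semitones, Db2→Fb3 falls one short of a major tenth: minor.
(Equivalently, a compound minor third: a minor third plus an octave.)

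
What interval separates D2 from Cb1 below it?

Descending from D2 to Cb1 is the same interval as ascending Cb1 to D2.
C to D spans two letter names (C-D), plus an octave: a ninth.
A major ninth would be 14 semitones; Cb1 to D2 is 15, one semitone wider, so the interval is augmented.
(Equivalently, a compound augmented second: an augmented second plus an octave.)

augmented ninth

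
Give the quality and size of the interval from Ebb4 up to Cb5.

E to C spans six letter names (E-F-G-A-B-C) — that makes it a sixth of some quality.
Ebb4 to Cb5 is 9 semitones, matching the major sixth exactly, so the quality is major.

M6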